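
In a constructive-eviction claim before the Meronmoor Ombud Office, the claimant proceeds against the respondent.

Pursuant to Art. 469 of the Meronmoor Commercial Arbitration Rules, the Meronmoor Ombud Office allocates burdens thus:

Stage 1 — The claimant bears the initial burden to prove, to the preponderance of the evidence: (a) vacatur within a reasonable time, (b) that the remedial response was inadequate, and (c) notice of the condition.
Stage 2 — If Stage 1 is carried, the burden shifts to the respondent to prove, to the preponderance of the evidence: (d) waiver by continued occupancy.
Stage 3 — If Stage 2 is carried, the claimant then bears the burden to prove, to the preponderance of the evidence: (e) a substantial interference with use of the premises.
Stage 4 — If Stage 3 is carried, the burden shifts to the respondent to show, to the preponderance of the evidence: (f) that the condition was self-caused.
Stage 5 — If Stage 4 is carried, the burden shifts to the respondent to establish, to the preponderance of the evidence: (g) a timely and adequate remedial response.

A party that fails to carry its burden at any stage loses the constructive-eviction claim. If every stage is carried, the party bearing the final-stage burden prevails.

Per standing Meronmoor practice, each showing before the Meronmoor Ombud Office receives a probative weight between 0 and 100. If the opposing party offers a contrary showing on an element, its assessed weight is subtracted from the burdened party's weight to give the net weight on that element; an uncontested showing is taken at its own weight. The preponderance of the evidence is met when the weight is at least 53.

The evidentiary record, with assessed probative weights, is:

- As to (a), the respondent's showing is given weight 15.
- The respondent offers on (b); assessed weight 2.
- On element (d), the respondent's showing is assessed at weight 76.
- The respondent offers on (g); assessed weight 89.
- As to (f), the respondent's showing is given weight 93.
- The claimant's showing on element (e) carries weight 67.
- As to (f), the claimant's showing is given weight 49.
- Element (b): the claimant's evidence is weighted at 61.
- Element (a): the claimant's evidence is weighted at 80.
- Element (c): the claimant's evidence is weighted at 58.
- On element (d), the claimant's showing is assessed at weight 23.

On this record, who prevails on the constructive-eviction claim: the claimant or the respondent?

Stage 1 — burden on claimant; standard: the preponderance of the evidence (weight is at least 53).
    (a): 80 − 15 = 65 ≥ 53 [met]
    (b): 61 − 2 = 59 ≥ 53 [met]
    (c): 58 ≥ 53 [met]
  Stage 1 carried; the burden shifts to the respondent.
Stage 2 — burden on respondent; standard: the preponderance of the evidence (weight is at least 53).
    (d): 76 − 23 = 53 ≥ 53 [met]
  All elements met. The burden passes to the claimant.
Stage 3 — burden on claimant; standard: the preponderance of the evidence (weight is at least 53).
    (e): 67 ≥ 53 [met]
  Stage 3 carried; the burden shifts to the respondent.
Stage 4 — burden on respondent; standard: the preponderance of the evidence (weight is at least 53).
    (f): 93 − 49 = 44 < 53 [not met]
  The respondent does not carry Stage 4.
The claimant prevails.

claimant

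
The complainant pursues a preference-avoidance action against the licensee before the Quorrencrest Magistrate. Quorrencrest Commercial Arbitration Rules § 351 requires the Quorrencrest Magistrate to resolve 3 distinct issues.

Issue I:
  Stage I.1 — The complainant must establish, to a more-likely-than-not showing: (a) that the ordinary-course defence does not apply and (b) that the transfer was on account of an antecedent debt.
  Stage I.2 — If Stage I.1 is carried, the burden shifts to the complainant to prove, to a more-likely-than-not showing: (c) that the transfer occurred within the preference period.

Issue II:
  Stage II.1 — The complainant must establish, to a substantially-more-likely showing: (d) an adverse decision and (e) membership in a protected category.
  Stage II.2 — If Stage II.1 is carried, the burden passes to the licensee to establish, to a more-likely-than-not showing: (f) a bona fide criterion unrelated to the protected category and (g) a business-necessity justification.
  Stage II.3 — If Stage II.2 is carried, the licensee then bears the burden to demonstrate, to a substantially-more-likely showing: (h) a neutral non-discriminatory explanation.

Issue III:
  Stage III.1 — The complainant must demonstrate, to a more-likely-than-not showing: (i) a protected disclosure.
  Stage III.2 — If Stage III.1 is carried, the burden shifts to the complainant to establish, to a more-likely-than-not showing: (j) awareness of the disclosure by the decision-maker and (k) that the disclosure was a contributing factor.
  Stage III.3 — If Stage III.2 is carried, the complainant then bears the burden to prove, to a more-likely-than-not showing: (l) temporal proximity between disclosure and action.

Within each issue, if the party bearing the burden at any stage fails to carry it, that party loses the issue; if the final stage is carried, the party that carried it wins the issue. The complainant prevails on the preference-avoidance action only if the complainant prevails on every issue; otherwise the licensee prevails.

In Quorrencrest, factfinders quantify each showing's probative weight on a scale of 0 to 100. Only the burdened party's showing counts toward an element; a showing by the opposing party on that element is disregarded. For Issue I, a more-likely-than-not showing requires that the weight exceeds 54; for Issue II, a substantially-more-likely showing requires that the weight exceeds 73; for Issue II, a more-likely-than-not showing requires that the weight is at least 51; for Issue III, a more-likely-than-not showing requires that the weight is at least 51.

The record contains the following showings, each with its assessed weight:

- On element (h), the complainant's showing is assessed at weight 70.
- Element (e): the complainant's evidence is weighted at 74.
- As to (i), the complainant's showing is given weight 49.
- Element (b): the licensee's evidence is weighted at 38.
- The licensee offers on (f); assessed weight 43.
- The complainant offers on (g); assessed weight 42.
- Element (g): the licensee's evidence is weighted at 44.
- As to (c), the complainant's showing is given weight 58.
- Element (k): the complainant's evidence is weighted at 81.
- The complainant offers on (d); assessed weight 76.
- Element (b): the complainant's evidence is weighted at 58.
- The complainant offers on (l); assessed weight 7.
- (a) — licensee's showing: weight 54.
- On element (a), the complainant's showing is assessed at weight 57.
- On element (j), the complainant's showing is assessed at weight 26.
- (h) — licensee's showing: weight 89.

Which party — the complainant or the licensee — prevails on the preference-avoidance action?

— Issue I —
At Stage I.1 the complainant must meet a more-likely-than-not showing (weight exceeds 54): on (a) the weight is 57 (the licensee's 54 is given no effect), > 54, so (a) meets the standard; on (b) the weight is 58 (the licensee's 38 is given no effect), > 54, so (b) meets the standard.
  Stage I.1 carried; the burden remains with the complainant.
At Stage I.2 the complainant must meet a more-likely-than-not showing (weight exceeds 54): on (c) the weight is 58, > 54, so (c) meets the standard.
  All elements met at the final stage.
Every stage carried; the complainant prevails on this issue.
— Issue II —
Stage II.1 (complainant, a substantially-more-likely showing, weight exceeds 73): (d) 76 > 73 — meets; (e) 74 > 73 — meets.
  The complainant carries Stage II.1; the licensee now bears the burden.
Stage II.2 (licensee, a more-likely-than-not showing, weight is at least 51): (f) 43 < 51 — fails; (g) 44 (complainant's 42 disregarded) < 51 — fails.
  The licensee does not carry Stage II.2.
So the complainant prevails on this issue.
— Issue III —
At Stage III.1 the complainant must meet a more-likely-than-not showing (weight is at least 51): on (i) the weight is 49, < 51, so (i) does not meet the standard.
  Not every element is met, so the complainant fails to carry Stage III.1.
The analysis ends at Stage III.1; the licensee prevails on this issue.
Per-issue: Issue I → complainant; Issue II → complainant; Issue III → licensee. The complainant must prevail on every issue; overall, the licensee prevails.

licensee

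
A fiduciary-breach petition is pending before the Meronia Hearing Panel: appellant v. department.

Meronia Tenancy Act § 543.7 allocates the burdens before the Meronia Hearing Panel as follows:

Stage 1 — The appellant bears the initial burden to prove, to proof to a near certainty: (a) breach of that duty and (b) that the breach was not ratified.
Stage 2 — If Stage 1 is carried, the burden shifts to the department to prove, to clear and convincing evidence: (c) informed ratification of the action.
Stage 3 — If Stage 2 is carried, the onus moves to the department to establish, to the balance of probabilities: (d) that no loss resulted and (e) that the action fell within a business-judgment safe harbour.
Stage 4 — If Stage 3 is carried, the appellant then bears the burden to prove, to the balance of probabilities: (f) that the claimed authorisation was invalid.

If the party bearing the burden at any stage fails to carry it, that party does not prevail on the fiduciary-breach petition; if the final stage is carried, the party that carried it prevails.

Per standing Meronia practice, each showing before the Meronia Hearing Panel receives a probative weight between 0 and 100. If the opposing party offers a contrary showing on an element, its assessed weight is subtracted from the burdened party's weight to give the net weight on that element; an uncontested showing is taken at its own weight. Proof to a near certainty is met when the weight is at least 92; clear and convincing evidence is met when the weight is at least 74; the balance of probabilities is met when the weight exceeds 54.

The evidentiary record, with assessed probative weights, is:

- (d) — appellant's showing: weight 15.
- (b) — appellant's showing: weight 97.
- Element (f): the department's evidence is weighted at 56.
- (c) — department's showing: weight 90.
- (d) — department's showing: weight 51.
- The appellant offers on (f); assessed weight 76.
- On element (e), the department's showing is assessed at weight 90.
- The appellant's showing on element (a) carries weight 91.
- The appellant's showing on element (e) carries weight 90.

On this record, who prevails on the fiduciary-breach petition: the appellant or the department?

department

Stage 1 (appellant, proof to a near certainty, weight is at least 92): (a) 91 < 92 — fails; (b) 97 ≥ 92 — meets.
  Stage 1 not carried; the appellant fails its burden.
So the department prevails.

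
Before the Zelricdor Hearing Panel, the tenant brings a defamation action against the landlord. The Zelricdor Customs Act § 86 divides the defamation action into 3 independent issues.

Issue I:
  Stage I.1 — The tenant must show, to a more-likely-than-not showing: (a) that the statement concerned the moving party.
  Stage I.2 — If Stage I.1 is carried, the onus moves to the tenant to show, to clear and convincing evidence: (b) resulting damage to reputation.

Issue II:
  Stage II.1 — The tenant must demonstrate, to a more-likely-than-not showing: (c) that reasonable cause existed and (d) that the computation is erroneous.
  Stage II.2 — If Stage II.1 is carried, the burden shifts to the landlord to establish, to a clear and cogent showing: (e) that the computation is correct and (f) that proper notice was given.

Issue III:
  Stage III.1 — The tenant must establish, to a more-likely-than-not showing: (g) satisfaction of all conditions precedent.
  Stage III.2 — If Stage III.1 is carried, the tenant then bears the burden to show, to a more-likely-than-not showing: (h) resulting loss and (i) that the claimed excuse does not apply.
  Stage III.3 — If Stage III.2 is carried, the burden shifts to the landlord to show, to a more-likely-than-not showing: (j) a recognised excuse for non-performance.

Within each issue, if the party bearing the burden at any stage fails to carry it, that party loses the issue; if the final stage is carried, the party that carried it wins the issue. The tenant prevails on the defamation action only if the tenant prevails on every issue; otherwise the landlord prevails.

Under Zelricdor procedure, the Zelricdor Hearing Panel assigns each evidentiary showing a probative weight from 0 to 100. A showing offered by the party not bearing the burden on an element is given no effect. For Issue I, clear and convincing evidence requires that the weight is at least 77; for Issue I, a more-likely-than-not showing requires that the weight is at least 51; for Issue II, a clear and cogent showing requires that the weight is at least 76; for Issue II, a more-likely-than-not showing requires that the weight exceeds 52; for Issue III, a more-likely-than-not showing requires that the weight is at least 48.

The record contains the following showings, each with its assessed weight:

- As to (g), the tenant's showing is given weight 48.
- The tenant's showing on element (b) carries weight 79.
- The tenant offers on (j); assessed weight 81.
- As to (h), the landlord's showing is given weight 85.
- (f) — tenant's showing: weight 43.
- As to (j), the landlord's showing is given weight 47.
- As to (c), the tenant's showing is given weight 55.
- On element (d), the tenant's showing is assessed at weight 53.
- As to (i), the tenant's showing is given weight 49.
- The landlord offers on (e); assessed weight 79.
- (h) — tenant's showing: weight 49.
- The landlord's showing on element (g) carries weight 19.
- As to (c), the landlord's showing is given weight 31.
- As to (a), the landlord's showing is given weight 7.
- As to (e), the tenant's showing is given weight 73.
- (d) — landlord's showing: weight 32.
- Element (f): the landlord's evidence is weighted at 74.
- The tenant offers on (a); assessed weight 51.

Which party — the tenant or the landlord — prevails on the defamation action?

— Issue I —
Stage I.1 (tenant, a more-likely-than-not showing, weight is at least 51): (a) 51 (landlord's 7 disregarded) ≥ 51 — meets.
  All elements met. The tenant retains the burden for Stage I.2.
Stage I.2 (tenant, clear and convincing evidence, weight is at least 77): (b) 79 ≥ 77 — meets.
  The tenant carries the last stage.
Every stage carried; the tenant prevails on this issue.
— Issue II —
At Stage II.1 the tenant must meet a more-likely-than-not showing (weight exceeds 52): on (c) the weight is 55 (the landlord's 31 is given no effect), > 52, so (c) meets the standard; on (d) the weight is 53 (the landlord's 32 is given no effect), > 52, so (d) meets the standard.
  Stage II.1 carried; the burden shifts to the landlord.
At Stage II.2 the landlord must meet a clear and cogent showing (weight is at least 76): on (e) the weight is 79 (the tenant's 73 is given no effect), ≥ 76, so (e) meets the standard; on (f) the weight is 74 (the tenant's 43 is given no effect), which does not reach 76, so (f) does not meet the standard.
  Not every element is met, so the landlord fails to carry Stage II.2.
The tenant prevails on this issue.
— Issue III —
Stage III.1 — burden on tenant; standard: a more-likely-than-not showing (weight is at least 48).
    (g): 48 (landlord's 19 disregarded) ≥ 48 [met]
  All elements met. The tenant retains the burden for Stage III.2.
Stage III.2 — burden on tenant; standard: a more-likely-than-not showing (weight is at least 48).
    (h): 49 (landlord's 85 disregarded) ≥ 48 [met]
    (i): 49 ≥ 48 [met]
  The tenant carries Stage III.2; the landlord now bears the burden.
Stage III.3 — burden on landlord; standard: a more-likely-than-not showing (weight is at least 48).
    (j): 47 (tenant's 81 disregarded) < 48 [not met]
  The landlord does not carry Stage III.3.
The tenant prevails on this issue.
Per-issue: Issue I → tenant; Issue II → tenant; Issue III → tenant. The tenant must prevail on every issue; overall, the tenant prevails.

tenant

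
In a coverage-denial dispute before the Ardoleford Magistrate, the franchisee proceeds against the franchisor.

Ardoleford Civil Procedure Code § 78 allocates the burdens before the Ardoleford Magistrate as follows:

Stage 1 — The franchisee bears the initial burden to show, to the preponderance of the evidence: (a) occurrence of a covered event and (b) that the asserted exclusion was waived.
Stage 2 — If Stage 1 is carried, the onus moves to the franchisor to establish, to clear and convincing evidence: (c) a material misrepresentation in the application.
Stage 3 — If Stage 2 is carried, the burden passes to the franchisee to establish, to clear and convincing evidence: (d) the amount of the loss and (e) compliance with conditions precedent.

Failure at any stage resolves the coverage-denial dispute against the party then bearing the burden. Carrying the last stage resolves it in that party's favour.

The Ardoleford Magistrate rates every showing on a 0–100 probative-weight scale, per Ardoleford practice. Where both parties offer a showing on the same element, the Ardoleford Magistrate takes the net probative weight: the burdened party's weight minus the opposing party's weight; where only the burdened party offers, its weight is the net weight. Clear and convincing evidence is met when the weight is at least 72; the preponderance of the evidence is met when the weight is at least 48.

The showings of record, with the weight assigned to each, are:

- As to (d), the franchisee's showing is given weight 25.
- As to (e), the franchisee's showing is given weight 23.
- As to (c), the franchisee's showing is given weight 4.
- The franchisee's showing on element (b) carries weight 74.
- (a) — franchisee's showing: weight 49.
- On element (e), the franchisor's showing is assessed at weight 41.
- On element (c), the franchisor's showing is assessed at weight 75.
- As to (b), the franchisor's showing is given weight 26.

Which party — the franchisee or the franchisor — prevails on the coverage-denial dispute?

Stage 1 (franchisee, the preponderance of the evidence, weight is at least 48): (a) 49 ≥ 48 — meets; (b) net 74−26=48 ≥ 48 — meets.
  The franchisee carries Stage 1; the franchisor now bears the burden.
Stage 2 (franchisor, clear and convincing evidence, weight is at least 72): (c) net 75−4=71 < 72 — fails.
  The franchisor does not carry Stage 2.
The franchisee prevails.

franchisee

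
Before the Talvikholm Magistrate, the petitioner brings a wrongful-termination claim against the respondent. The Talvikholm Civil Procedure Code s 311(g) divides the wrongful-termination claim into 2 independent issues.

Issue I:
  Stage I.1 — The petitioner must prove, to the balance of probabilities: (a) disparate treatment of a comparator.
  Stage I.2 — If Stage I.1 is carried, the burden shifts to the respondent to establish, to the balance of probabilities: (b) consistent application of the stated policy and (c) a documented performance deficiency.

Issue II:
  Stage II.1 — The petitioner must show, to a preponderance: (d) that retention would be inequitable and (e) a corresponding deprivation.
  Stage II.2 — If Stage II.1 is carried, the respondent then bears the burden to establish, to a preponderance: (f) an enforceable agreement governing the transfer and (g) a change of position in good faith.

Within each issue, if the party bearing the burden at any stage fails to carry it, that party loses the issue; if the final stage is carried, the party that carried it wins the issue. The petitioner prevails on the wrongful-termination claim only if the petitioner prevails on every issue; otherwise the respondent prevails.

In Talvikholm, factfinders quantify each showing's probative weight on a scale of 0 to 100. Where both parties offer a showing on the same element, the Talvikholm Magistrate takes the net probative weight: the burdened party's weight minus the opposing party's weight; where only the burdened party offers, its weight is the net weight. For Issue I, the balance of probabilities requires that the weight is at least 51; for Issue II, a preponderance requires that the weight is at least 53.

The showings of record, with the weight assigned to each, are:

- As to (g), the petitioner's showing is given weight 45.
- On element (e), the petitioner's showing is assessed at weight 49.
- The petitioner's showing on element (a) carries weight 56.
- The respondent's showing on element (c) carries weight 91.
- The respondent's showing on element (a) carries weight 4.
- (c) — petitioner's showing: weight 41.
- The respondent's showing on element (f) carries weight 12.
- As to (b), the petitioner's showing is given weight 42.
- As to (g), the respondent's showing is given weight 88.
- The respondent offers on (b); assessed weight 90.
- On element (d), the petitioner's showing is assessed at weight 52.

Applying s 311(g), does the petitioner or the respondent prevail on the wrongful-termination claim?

— Issue I —
At Stage I.1 the petitioner must meet the balance of probabilities (weight is at least 51): on (a) the weight is 56 less the opposing 4 gives net 52, ≥ 51, so (a) meets the standard.
  Stage I.1 is satisfied; the onus moves to the respondent.
At Stage I.2 the respondent must meet the balance of probabilities (weight is at least 51): on (b) the weight is 90 less the opposing 42 gives net 48, < 51, so (b) does not meet the standard; on (c) the weight is 91 less the opposing 41 gives net 50, < 51, so (c) does not meet the standard.
  Not every element is met, so the respondent fails to carry Stage I.2.
The analysis ends at Stage I.2; the petitioner prevails on this issue.
— Issue II —
At Stage II.1 the petitioner must meet a preponderance (weight is at least 53): on (d) the weight is 52, < 53, so (d) does not meet the standard; on (e) the weight is 49, which does not reach 53, so (e) does not meet the standard.
  The petitioner does not carry Stage II.1.
The respondent prevails on this issue.
Per-issue: Issue I → petitioner; Issue II → respondent. The petitioner must prevail on every issue; overall, the respondent prevails.

respondent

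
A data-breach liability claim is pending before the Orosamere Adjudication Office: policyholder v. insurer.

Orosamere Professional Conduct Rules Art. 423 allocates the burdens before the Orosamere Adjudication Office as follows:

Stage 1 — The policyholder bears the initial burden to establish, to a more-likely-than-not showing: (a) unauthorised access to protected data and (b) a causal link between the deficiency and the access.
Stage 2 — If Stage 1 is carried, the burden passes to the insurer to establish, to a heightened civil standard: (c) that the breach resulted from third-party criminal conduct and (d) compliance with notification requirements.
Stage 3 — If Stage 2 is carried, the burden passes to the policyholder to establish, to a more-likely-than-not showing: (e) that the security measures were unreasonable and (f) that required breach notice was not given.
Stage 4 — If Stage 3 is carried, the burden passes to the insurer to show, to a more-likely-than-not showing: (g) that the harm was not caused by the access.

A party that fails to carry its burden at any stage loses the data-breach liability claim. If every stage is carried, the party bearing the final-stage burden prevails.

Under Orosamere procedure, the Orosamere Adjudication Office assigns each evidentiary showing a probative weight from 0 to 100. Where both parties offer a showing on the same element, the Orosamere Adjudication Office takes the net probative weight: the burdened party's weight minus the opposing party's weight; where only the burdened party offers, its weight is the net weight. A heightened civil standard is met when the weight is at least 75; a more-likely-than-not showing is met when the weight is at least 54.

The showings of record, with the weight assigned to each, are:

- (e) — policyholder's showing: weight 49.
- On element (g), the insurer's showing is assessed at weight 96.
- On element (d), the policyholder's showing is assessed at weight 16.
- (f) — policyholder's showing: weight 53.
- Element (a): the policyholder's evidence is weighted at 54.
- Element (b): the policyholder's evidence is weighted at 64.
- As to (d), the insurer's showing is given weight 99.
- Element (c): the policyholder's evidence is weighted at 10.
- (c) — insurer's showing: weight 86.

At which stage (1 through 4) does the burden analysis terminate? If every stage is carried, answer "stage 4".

stage 3

Stage 1 — burden on policyholder; standard: a more-likely-than-not showing (weight is at least 54).
    (a): 54 ≥ 54 [met]
    (b): 64 ≥ 54 [met]
  Stage 1 is satisfied; the onus moves to the insurer.
Stage 2 — burden on insurer; standard: a heightened civil standard (weight is at least 75).
    (c): 86 − 10 = 76 ≥ 75 [met]
    (d): 99 − 16 = 83 ≥ 75 [met]
  All elements met. The burden passes to the policyholder.
Stage 3 — burden on policyholder; standard: a more-likely-than-not showing (weight is at least 54).
    (e): 49 < 54 [not met]
    (f): 53 < 54 [not met]
  Stage 3 not carried; the policyholder fails its burden.
The insurer prevails.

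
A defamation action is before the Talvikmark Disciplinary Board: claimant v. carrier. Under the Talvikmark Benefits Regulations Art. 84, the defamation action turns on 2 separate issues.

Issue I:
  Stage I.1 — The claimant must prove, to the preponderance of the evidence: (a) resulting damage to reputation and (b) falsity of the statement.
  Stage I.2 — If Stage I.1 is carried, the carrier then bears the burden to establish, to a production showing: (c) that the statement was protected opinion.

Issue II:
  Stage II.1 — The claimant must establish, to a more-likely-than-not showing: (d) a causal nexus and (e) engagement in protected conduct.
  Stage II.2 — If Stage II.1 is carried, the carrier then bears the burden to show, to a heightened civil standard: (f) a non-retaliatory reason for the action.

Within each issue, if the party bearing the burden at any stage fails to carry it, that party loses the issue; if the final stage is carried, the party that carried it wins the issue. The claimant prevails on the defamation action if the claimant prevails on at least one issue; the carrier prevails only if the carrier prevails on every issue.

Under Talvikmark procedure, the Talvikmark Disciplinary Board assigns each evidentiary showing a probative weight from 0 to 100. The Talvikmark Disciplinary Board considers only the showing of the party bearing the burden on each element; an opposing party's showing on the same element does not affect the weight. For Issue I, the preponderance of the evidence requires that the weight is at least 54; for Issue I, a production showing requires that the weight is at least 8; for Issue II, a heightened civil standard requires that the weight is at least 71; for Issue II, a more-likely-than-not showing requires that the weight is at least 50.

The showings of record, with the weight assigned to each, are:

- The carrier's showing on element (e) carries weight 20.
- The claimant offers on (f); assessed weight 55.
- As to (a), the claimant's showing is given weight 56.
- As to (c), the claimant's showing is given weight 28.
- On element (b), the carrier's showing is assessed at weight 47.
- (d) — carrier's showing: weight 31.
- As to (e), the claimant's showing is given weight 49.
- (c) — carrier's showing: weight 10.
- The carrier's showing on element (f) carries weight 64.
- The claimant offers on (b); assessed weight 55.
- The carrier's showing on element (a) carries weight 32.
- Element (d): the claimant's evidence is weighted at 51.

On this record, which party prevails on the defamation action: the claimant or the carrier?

— Issue I —
At Stage I.1 the claimant must meet the preponderance of the evidence (weight is at least 54): on (a) the weight is 56 (the carrier's 32 is given no effect), ≥ 54, so (a) meets the standard; on (b) the weight is 55 (the carrier's 47 is given no effect), which does reach 54, so (b) meets the standard.
  Stage I.1 is satisfied; the onus moves to the carrier.
At Stage I.2 the carrier must meet a production showing (weight is at least 8): on (c) the weight is 10 (the claimant's 28 is given no effect), which does reach 8, so (c) meets the standard.
  Stage I.2 carried; the final stage is satisfied.
With every stage satisfied, the carrier prevails on this issue.
— Issue II —
Stage II.1 (claimant, a more-likely-than-not showing, weight is at least 50): (d) 51 (carrier's 31 disregarded) ≥ 50 — meets; (e) 49 (carrier's 20 disregarded) < 50 — fails.
  Not every element is met, so the claimant fails to carry Stage II.1.
The carrier prevails on this issue.
Per-issue: Issue I → carrier; Issue II → carrier. The claimant must prevail on at least one issue; overall, the carrier prevails.

carrier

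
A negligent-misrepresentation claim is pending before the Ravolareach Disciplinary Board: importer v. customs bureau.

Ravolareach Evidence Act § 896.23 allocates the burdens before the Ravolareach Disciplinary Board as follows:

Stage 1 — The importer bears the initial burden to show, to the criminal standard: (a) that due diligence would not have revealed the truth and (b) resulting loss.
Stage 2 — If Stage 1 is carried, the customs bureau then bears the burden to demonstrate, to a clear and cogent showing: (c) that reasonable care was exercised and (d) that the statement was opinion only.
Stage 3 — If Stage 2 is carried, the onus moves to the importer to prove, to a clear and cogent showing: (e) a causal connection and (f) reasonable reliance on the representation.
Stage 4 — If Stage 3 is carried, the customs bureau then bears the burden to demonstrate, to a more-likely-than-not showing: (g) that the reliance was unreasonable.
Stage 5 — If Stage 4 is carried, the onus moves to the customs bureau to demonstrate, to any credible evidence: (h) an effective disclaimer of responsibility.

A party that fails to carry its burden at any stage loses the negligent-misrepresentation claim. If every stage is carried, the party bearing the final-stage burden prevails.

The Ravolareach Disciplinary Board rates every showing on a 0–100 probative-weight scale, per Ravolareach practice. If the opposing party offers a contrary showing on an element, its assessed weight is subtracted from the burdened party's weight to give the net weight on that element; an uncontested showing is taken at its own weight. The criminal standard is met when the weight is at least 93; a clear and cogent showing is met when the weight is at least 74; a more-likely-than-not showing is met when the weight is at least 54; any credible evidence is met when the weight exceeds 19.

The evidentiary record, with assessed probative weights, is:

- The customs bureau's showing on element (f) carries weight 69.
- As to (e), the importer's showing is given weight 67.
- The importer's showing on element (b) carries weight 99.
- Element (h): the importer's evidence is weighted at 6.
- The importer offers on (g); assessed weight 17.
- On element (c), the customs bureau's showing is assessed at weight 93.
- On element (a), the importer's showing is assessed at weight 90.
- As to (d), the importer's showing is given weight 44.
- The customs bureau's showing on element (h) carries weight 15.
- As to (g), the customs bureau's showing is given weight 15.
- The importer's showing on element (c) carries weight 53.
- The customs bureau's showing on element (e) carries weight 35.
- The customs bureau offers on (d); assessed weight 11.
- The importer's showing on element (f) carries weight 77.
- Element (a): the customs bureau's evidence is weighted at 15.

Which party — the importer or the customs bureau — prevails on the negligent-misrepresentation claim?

customs bureau

Stage 1 — burden on importer; standard: the criminal standard (weight is at least 93).
    (a): 90 − 15 = 75 < 93 [not met]
    (b): 99 ≥ 93 [met]
  Stage 1 not carried; the importer fails its burden.
The customs bureau prevails.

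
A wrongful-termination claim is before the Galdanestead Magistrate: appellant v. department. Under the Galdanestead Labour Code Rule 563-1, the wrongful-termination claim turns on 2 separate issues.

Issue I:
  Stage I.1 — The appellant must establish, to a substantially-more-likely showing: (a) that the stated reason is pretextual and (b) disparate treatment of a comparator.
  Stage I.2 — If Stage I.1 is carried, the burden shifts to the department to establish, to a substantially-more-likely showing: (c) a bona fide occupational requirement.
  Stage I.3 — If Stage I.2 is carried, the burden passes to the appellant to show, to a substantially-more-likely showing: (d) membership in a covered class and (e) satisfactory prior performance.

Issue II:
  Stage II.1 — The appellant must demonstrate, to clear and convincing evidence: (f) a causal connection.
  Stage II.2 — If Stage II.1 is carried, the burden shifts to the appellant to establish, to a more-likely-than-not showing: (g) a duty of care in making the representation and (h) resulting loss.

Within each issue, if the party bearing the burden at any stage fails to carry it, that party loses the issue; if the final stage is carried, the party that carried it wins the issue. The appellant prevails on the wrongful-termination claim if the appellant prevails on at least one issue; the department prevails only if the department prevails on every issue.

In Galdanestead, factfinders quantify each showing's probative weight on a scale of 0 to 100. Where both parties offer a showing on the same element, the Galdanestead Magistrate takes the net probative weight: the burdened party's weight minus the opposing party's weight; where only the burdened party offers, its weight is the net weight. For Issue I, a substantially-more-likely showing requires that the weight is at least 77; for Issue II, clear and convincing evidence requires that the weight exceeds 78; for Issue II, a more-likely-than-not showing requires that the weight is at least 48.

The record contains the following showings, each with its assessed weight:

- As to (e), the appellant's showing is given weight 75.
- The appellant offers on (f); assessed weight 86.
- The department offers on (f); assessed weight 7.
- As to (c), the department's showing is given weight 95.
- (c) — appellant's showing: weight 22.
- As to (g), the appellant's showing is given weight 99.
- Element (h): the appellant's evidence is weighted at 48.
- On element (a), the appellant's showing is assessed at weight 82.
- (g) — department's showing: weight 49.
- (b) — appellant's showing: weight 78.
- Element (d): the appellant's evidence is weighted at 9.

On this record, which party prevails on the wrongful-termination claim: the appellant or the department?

— Issue I —
At Stage I.1 the appellant must meet a substantially-more-likely showing (weight is at least 77): on (a) the weight is 82, ≥ 77, so (a) meets the standard; on (b) the weight is 78, which does reach 77, so (b) meets the standard.
  All elements met. The burden passes to the department.
At Stage I.2 the department must meet a substantially-more-likely showing (weight is at least 77): on (c) the weight is 95 less the opposing 22 gives net 73, which does not reach 77, so (c) does not meet the standard.
  Stage I.2 not carried; the department fails its burden.
The analysis ends at Stage I.2; the appellant prevails on this issue.
— Issue II —
At Stage II.1 the appellant must meet clear and convincing evidence (weight exceeds 78): on (f) the weight is 86 less the opposing 7 gives net 79, > 78, so (f) meets the standard.
  All elements met. The appellant retains the burden for Stage II.2.
At Stage II.2 the appellant must meet a more-likely-than-not showing (weight is at least 48): on (g) the weight is 99 less the opposing 49 gives net 50, ≥ 48, so (g) meets the standard; on (h) the weight is 48, ≥ 48, so (h) meets the standard.
  All elements met at the final stage.
Every stage carried; the appellant prevails on this issue.
Per-issue: Issue I → appellant; Issue II → appellant. The appellant must prevail on at least one issue; overall, the appellant prevails.

appellant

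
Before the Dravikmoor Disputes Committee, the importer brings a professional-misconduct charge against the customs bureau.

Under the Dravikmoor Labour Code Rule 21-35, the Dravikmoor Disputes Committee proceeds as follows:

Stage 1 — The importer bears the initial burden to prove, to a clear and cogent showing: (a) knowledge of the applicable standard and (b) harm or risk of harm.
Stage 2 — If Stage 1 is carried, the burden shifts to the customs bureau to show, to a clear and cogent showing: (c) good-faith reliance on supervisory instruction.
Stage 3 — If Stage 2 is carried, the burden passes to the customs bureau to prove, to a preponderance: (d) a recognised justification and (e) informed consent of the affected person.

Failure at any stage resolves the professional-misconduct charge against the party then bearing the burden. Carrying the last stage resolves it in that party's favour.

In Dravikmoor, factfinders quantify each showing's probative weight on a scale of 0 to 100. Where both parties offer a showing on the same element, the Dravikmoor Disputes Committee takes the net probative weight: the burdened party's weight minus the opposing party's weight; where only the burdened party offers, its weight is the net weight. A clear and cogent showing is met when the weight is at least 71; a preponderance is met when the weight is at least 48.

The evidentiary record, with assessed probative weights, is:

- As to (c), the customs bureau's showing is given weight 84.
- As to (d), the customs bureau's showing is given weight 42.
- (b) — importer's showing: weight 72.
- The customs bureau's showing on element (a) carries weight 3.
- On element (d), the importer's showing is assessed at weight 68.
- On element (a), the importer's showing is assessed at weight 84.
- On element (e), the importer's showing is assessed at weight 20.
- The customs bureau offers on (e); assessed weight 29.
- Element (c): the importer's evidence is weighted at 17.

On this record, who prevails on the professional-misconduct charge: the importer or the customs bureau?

At Stage 1 the importer must meet a clear and cogent showing (weight is at least 71): on (a) the weight is 84 less the opposing 3 gives net 81, which does reach 71, so (a) meets the standard; on (b) the weight is 72, which does reach 71, so (b) meets the standard.
  Stage 1 is satisfied; the onus moves to the customs bureau.
At Stage 2 the customs bureau must meet a clear and cogent showing (weight is at least 71): on (c) the weight is 84 less the opposing 17 gives net 67, which does not reach 71, so (c) does not meet the standard.
  Not every element is met, so the customs bureau fails to carry Stage 2.
The analysis ends at Stage 2; the importer prevails.

importer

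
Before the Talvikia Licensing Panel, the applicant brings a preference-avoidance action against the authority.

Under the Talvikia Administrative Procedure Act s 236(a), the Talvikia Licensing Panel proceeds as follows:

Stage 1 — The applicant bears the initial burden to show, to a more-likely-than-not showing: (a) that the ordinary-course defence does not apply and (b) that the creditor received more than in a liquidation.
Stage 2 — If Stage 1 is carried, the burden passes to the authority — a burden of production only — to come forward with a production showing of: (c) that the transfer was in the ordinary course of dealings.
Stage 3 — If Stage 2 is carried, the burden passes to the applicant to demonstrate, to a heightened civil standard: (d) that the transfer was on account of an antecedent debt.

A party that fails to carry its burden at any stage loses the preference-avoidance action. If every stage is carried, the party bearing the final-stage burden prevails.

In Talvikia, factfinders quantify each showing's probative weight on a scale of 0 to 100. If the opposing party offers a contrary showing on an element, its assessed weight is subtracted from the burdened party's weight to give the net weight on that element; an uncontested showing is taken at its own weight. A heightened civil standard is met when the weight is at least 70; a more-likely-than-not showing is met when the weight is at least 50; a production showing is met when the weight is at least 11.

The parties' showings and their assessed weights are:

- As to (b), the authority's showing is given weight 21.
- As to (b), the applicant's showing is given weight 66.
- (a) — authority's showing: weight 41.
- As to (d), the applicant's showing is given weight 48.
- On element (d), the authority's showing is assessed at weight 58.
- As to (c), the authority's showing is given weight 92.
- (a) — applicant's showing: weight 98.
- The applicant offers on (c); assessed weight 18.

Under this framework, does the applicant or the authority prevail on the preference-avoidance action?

authority

Stage 1 — burden on applicant; standard: a more-likely-than-not showing (weight is at least 50).
    (a): 98 − 41 = 57 ≥ 50 [met]
    (b): 66 − 21 = 45 < 50 [not met]
  Not every element is met, so the applicant fails to carry Stage 1.
The authority prevails.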